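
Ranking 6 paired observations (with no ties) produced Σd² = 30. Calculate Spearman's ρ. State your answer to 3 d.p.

0.143

ρ = 1 − 6Σd² / [n(n²−1)] = 1 − 6×30 / (6×35)
  = 1 − 180/210 = 1 − 0.8571 ≈ 0.143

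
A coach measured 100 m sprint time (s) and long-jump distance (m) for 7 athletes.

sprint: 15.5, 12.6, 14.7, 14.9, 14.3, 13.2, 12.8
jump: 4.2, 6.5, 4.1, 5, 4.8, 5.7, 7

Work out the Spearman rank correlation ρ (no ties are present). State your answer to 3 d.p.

-0.786

Rank sprint: 7, 1, 5, 6, 4, 3, 2
Rank jump: 2, 6, 1, 4, 3, 5, 7
d = rank(sprint) − rank(jump): 5, -5, 4, 2, 1, -2, -5; Σd² = 100
ρ = 1 − 6Σd² / [n(n²−1)] = 1 − 6×100 / (7×48) = 1 − 600/336 ≈ -0.786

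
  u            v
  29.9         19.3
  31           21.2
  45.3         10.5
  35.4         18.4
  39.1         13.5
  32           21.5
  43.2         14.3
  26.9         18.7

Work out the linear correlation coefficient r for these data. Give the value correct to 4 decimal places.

-0.8693

n = 8, Σu = 282.8, Σv = 137.4, Σu² = 10302.92, Σv² = 2469.42, Σuv = 4697.92
nΣuv − ΣuΣv = 37583.36 − 38856.72 = -1273.36
nΣu² − (Σu)² = 82423.36 − 79975.84 = 2447.52; nΣv² − (Σv)² = 19755.36 − 18878.76 = 876.6
r = -1273.36 / √(2447.52 × 876.6) = -1273.36 / 1464.7512 ≈ -0.8693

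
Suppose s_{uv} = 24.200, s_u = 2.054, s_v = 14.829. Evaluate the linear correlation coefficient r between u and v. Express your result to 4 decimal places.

r = Cov(u,v) / (s_u · s_v) = 24.200 / (2.054 × 14.829)
  = 24.200 / 30.4588 ≈ 0.7945

0.7945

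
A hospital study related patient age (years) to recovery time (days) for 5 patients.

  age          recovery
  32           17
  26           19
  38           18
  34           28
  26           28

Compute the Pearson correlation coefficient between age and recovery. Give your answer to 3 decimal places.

n = 5, Σx = 156, Σy = 110, Σx² = 4976, Σy² = 2542, Σxy = 3402
nΣxy − ΣxΣy = 17010 − 17160 = -150
nΣx² − (Σx)² = 24880 − 24336 = 544; nΣy² − (Σy)² = 12710 − 12100 = 610
r = -150 / √(544 × 610) = -150 / 576.0556 ≈ -0.260

-0.260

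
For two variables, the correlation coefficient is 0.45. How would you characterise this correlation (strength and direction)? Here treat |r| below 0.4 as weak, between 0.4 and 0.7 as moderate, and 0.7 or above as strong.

r = 0.45 > 0 so the relationship is positive.
|r| = 0.45, which falls in the moderate range.

moderate positive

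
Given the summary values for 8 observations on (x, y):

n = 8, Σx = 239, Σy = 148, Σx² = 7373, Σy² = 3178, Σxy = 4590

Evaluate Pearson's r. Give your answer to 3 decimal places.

r = (nΣxy − ΣxΣy) / √[(nΣx² − (Σx)²)(nΣy² − (Σy)²)]
Numerator: 8×4590 − 239×148 = 1348
Denominator: √[(58984 − 57121)(25424 − 21904)] = √[1863 × 3520] = 2560.8124
r = 1348 / 2560.8124 ≈ 0.526

0.526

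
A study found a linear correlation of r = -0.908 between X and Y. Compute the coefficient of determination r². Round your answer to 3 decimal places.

0.824

r² = (-0.908)² = 0.824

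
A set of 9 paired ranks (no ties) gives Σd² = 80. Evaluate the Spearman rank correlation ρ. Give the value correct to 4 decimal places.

ρ = 1 − 6Σd² / [n(n²−1)] = 1 − 6×80 / (9×80)
  = 1 − 480/720 = 1 − 0.66667 ≈ 0.3333

0.3333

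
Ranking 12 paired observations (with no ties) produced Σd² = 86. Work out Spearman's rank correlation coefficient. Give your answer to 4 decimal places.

0.6993

ρ = 1 − 6Σd² / [n(n²−1)] = 1 − 6×86 / (12×143)
  = 1 − 516/1716 = 1 − 0.30070 ≈ 0.6993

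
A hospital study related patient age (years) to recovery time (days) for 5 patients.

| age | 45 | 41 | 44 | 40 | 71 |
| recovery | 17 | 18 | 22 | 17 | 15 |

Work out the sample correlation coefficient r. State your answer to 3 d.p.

n = 5, Σx = 241, Σy = 89, Σx² = 12283, Σy² = 1611, Σxy = 4216
nΣxy − ΣxΣy = 21080 − 21449 = -369
nΣx² − (Σx)² = 61415 − 58081 = 3334; nΣy² − (Σy)² = 8055 − 7921 = 134
r = -369 / √(3334 × 134) = -369 / 668.3981 ≈ -0.552

-0.552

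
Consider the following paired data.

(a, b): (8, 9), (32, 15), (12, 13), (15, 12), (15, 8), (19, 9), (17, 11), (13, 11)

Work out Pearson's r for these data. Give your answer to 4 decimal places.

n = 8, Σa = 131, Σb = 88, Σa² = 2501, Σb² = 1006, Σab = 1509
nΣab − ΣaΣb = 12072 − 11528 = 544
nΣa² − (Σa)² = 20008 − 17161 = 2847; nΣb² − (Σb)² = 8048 − 7744 = 304
r = 544 / √(2847 × 304) = 544 / 930.3161 ≈ 0.5847

0.5847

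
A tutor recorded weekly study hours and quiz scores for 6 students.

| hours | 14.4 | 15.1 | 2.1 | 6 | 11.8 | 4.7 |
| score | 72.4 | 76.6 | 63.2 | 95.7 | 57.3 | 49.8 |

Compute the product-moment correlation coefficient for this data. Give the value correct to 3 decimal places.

0.168

n = 6, Σx = 54.1, Σy = 415, Σx² = 637.11, Σy² = 30025.38, Σxy = 3816.34
nΣxy − ΣxΣy = 22898.04 − 22451.5 = 446.54
nΣx² − (Σx)² = 3822.66 − 2926.81 = 895.85; nΣy² − (Σy)² = 180152.28 − 172225 = 7927.28
r = 446.54 / √(895.85 × 7927.28) = 446.54 / 2664.8928 ≈ 0.168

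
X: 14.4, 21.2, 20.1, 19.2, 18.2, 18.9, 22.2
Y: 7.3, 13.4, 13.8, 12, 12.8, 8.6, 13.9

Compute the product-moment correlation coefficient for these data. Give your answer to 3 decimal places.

n = 7, ΣX = 134.2, ΣY = 81.8, ΣX² = 2610.74, ΣY² = 998.3, ΣXY = 1601.06
nΣXY − ΣXΣY = 11207.42 − 10977.56 = 229.86
nΣX² − (ΣX)² = 18275.18 − 18009.64 = 265.54; nΣY² − (ΣY)² = 6988.1 − 6691.24 = 296.86
r = 229.86 / √(265.54 × 296.86) = 229.86 / 280.7636 ≈ 0.819

0.819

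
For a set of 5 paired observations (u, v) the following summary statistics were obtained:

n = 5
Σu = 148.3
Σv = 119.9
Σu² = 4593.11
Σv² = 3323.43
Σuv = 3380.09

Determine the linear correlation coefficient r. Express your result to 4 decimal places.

r = (nΣuv − ΣuΣv) / √[(nΣu² − (Σu)²)(nΣv² − (Σv)²)]
Numerator: 5×3380.09 − 148.3×119.9 = -880.72
Denominator: √[(22965.55 − 21992.89)(16617.15 − 14376.01)] = √[972.66 × 2241.14] = 1476.4373
r = -880.72 / 1476.4373 ≈ -0.5965

-0.5965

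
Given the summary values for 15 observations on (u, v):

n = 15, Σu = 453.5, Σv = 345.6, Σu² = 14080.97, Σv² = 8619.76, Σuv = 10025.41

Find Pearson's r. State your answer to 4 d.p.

-0.8581

r = (nΣuv − ΣuΣv) / √[(nΣu² − (Σu)²)(nΣv² − (Σv)²)]
Numerator: 15×10025.41 − 453.5×345.6 = -6348.45
Denominator: √[(211214.55 − 205662.25)(129296.4 − 119439.36)] = √[5552.3 × 9857.04] = 7397.9215
r = -6348.45 / 7397.9215 ≈ -0.8581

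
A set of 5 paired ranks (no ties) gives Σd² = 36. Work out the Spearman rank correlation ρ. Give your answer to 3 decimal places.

ρ = 1 − 6Σd² / [n(n²−1)] = 1 − 6×36 / (5×24)
  = 1 − 216/120 = 1 − 1.8000 ≈ -0.800

-0.800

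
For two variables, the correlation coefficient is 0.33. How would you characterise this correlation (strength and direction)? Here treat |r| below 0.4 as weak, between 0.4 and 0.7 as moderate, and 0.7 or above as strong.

r = 0.33 > 0 so the relationship is positive.
|r| = 0.33, which falls in the weak range.

weak positive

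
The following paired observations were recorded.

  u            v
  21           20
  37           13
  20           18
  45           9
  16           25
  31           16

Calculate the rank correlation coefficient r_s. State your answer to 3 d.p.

Rank u: 3, 5, 2, 6, 1, 4
Rank v: 5, 2, 4, 1, 6, 3
d = rank(u) − rank(v): -2, 3, -2, 5, -5, 1; Σd² = 68
ρ = 1 − 6Σd² / [n(n²−1)] = 1 − 6×68 / (6×35) = 1 − 408/210 ≈ -0.943

-0.943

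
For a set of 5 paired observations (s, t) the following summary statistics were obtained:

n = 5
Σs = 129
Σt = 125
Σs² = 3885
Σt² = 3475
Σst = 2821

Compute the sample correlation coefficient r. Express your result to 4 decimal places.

r = (nΣst − ΣsΣt) / √[(nΣs² − (Σs)²)(nΣt² − (Σt)²)]
Numerator: 5×2821 − 129×125 = -2020
Denominator: √[(19425 − 16641)(17375 − 15625)] = √[2784 × 1750] = 2207.2607
r = -2020 / 2207.2607 ≈ -0.9152

-0.9152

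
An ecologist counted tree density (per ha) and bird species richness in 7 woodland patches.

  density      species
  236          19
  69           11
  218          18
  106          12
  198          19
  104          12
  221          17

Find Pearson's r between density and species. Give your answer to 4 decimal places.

0.9625

n = 7, Σx = 1152, Σy = 108, Σx² = 218078, Σy² = 1744, Σxy = 19206
nΣxy − ΣxΣy = 134442 − 124416 = 10026
nΣx² − (Σx)² = 1526546 − 1327104 = 199442; nΣy² − (Σy)² = 12208 − 11664 = 544
r = 10026 / √(199442 × 544) = 10026 / 10416.1628 ≈ 0.9625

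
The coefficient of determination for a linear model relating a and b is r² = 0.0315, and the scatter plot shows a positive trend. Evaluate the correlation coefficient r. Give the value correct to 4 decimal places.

0.1775

|r| = √0.0315 = 0.1775
The association is positive, so r = 0.1775.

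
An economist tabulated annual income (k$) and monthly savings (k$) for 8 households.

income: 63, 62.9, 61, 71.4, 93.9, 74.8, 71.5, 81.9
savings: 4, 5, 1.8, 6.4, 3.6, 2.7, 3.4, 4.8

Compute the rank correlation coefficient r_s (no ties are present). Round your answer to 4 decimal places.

Rank income: 3, 2, 1, 4, 8, 6, 5, 7
Rank savings: 5, 7, 1, 8, 4, 2, 3, 6
d = rank(income) − rank(savings): -2, -5, 0, -4, 4, 4, 2, 1; Σd² = 82
ρ = 1 − 6Σd² / [n(n²−1)] = 1 − 6×82 / (8×63) = 1 − 492/504 ≈ 0.0238

0.0238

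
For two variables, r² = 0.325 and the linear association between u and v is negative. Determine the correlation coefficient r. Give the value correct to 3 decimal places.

|r| = √0.325 = 0.570
The association is negative, so r = −0.570.

-0.570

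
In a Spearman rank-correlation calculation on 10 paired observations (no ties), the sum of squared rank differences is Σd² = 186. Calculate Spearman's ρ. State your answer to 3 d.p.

ρ = 1 − 6Σd² / [n(n²−1)] = 1 − 6×186 / (10×99)
  = 1 − 1116/990 = 1 − 1.1273 ≈ -0.127

-0.127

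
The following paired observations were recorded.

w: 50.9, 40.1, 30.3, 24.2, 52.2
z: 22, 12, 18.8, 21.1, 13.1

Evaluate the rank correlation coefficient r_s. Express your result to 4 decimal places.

-0.2000

Rank w: 4, 3, 2, 1, 5
Rank z: 5, 1, 3, 4, 2
d = rank(w) − rank(z): -1, 2, -1, -3, 3; Σd² = 24
ρ = 1 − 6Σd² / [n(n²−1)] = 1 − 6×24 / (5×24) = 1 − 144/120 ≈ -0.2000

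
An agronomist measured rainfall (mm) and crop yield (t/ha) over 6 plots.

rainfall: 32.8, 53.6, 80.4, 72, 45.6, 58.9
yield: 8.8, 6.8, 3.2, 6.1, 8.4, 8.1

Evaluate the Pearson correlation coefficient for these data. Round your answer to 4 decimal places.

n = 6, Σx = 343.3, Σy = 41.4, Σx² = 21145.53, Σy² = 307.3, Σxy = 2209.73
nΣxy − ΣxΣy = 13258.38 − 14212.62 = -954.24
nΣx² − (Σx)² = 126873.18 − 117854.89 = 9018.29; nΣy² − (Σy)² = 1843.8 − 1713.96 = 129.84
r = -954.24 / √(9018.29 × 129.84) = -954.24 / 1082.0974 ≈ -0.8818

-0.8818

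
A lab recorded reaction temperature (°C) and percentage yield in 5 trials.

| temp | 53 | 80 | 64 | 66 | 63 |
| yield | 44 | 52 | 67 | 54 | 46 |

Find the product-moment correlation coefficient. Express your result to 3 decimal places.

0.270

n = 5, Σx = 326, Σy = 263, Σx² = 21630, Σy² = 14161, Σxy = 17242
nΣxy − ΣxΣy = 86210 − 85738 = 472
nΣx² − (Σx)² = 108150 − 106276 = 1874; nΣy² − (Σy)² = 70805 − 69169 = 1636
r = 472 / √(1874 × 1636) = 472 / 1750.9609 ≈ 0.270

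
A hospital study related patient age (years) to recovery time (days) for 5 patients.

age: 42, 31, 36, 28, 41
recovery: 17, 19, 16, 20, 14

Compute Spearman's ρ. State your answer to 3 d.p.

-0.700

Rank age: 5, 2, 3, 1, 4
Rank recovery: 3, 4, 2, 5, 1
d = rank(age) − rank(recovery): 2, -2, 1, -4, 3; Σd² = 34
ρ = 1 − 6Σd² / [n(n²−1)] = 1 − 6×34 / (5×24) = 1 − 204/120 ≈ -0.700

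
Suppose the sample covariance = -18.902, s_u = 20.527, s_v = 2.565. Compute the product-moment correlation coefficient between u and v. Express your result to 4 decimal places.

-0.3590

r = Cov(u,v) / (s_u · s_v) = -18.902 / (20.527 × 2.565)
  = -18.902 / 52.6518 ≈ -0.3590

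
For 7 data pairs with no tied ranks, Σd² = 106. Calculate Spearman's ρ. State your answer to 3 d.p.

-0.893

ρ = 1 − 6Σd² / [n(n²−1)] = 1 − 6×106 / (7×48)
  = 1 − 636/336 = 1 − 1.8929 ≈ -0.893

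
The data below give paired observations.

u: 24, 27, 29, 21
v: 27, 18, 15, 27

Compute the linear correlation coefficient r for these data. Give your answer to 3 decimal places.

-0.935

n = 4, Σu = 101, Σv = 87, Σu² = 2587, Σv² = 2007, Σuv = 2136
nΣuv − ΣuΣv = 8544 − 8787 = -243
nΣu² − (Σu)² = 10348 − 10201 = 147; nΣv² − (Σv)² = 8028 − 7569 = 459
r = -243 / √(147 × 459) = -243 / 259.7557 ≈ -0.935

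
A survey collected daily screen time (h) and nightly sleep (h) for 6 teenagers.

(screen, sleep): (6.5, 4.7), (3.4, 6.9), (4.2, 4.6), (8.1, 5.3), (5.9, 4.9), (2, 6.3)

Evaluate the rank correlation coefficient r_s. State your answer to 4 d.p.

-0.4286

Rank screen: 5, 2, 3, 6, 4, 1
Rank sleep: 2, 6, 1, 4, 3, 5
d = rank(screen) − rank(sleep): 3, -4, 2, 2, 1, -4; Σd² = 50
ρ = 1 − 6Σd² / [n(n²−1)] = 1 − 6×50 / (6×35) = 1 − 300/210 ≈ -0.4286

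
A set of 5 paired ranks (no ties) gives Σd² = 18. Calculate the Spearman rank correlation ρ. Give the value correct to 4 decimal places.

0.1000

ρ = 1 − 6Σd² / [n(n²−1)] = 1 − 6×18 / (5×24)
  = 1 − 108/120 = 1 − 0.90000 ≈ 0.1000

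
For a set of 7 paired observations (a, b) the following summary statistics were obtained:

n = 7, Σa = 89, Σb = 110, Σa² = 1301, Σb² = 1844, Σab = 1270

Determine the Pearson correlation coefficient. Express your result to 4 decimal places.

r = (nΣab − ΣaΣb) / √[(nΣa² − (Σa)²)(nΣb² − (Σb)²)]
Numerator: 7×1270 − 89×110 = -900
Denominator: √[(9107 − 7921)(12908 − 12100)] = √[1186 × 808] = 978.9219
r = -900 / 978.9219 ≈ -0.9194

-0.9194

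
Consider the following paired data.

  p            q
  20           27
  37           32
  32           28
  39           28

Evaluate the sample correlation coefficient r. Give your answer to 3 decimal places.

n = 4, Σp = 128, Σq = 115, Σp² = 4314, Σq² = 3321, Σpq = 3712
nΣpq − ΣpΣq = 14848 − 14720 = 128
nΣp² − (Σp)² = 17256 − 16384 = 872; nΣq² − (Σq)² = 13284 − 13225 = 59
r = 128 / √(872 × 59) = 128 / 226.8215 ≈ 0.564

0.564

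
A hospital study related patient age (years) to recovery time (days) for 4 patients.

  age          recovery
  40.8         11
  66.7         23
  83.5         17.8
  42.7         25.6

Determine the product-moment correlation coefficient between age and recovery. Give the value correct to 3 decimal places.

0.102

n = 4, Σx = 233.7, Σy = 77.4, Σx² = 14909.07, Σy² = 1622.2, Σxy = 4562.32
nΣxy − ΣxΣy = 18249.28 − 18088.38 = 160.9
nΣx² − (Σx)² = 59636.28 − 54615.69 = 5020.59; nΣy² − (Σy)² = 6488.8 − 5990.76 = 498.04
r = 160.9 / √(5020.59 × 498.04) = 160.9 / 1581.2826 ≈ 0.102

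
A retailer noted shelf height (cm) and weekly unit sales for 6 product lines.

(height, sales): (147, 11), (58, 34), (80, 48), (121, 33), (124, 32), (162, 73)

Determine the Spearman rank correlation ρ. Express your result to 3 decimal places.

-0.086

Rank height: 5, 1, 2, 3, 4, 6
Rank sales: 1, 4, 5, 3, 2, 6
d = rank(height) − rank(sales): 4, -3, -3, 0, 2, 0; Σd² = 38
ρ = 1 − 6Σd² / [n(n²−1)] = 1 − 6×38 / (6×35) = 1 − 228/210 ≈ -0.086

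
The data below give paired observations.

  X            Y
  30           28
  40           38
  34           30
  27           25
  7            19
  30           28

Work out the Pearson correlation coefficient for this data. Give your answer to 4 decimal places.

n = 6, ΣX = 168, ΣY = 168, ΣX² = 5334, ΣY² = 4898, ΣXY = 5028
nΣXY − ΣXΣY = 30168 − 28224 = 1944
nΣX² − (ΣX)² = 32004 − 28224 = 3780; nΣY² − (ΣY)² = 29388 − 28224 = 1164
r = 1944 / √(3780 × 1164) = 1944 / 2097.5986 ≈ 0.9268

0.9268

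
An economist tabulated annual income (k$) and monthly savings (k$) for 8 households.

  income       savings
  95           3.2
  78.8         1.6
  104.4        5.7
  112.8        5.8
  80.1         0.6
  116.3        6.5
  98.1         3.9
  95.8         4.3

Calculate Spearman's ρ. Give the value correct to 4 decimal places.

Rank income: 3, 1, 6, 7, 2, 8, 5, 4
Rank savings: 3, 2, 6, 7, 1, 8, 4, 5
d = rank(income) − rank(savings): 0, -1, 0, 0, 1, 0, 1, -1; Σd² = 4
ρ = 1 − 6Σd² / [n(n²−1)] = 1 − 6×4 / (8×63) = 1 − 24/504 ≈ 0.9524

0.9524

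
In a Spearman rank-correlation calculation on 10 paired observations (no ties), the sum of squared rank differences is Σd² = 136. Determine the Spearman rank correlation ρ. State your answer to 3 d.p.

ρ = 1 − 6Σd² / [n(n²−1)] = 1 − 6×136 / (10×99)
  = 1 − 816/990 = 1 − 0.8242 ≈ 0.176

0.176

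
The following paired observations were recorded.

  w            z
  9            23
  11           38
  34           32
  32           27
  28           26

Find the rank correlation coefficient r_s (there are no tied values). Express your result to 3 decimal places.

Rank w: 1, 2, 5, 4, 3
Rank z: 1, 5, 4, 3, 2
d = rank(w) − rank(z): 0, -3, 1, 1, 1; Σd² = 12
ρ = 1 − 6Σd² / [n(n²−1)] = 1 − 6×12 / (5×24) = 1 − 72/120 ≈ 0.400

0.400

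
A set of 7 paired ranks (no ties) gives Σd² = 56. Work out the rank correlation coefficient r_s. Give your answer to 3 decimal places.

ρ = 1 − 6Σd² / [n(n²−1)] = 1 − 6×56 / (7×48)
  = 1 − 336/336 = 1 − 1.0000 ≈ 0.000

0.000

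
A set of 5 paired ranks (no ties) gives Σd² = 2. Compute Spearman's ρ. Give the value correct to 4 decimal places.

0.9000

ρ = 1 − 6Σd² / [n(n²−1)] = 1 − 6×2 / (5×24)
  = 1 − 12/120 = 1 − 0.10000 ≈ 0.9000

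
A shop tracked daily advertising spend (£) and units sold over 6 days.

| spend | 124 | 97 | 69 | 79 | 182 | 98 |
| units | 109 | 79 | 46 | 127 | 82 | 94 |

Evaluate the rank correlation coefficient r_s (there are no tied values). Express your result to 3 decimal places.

Rank spend: 5, 3, 1, 2, 6, 4
Rank units: 5, 2, 1, 6, 3, 4
d = rank(spend) − rank(units): 0, 1, 0, -4, 3, 0; Σd² = 26
ρ = 1 − 6Σd² / [n(n²−1)] = 1 − 6×26 / (6×35) = 1 − 156/210 ≈ 0.257

0.257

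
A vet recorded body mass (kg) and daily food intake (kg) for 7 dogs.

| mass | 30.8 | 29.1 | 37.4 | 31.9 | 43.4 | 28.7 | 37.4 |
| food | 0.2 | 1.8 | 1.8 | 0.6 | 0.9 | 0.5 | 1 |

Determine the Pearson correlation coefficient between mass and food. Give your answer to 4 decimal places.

0.1927

n = 7, Σx = 238.7, Σy = 6.8, Σx² = 8317.83, Σy² = 8.94, Σxy = 235.81
nΣxy − ΣxΣy = 1650.67 − 1623.16 = 27.51
nΣx² − (Σx)² = 58224.81 − 56977.69 = 1247.12; nΣy² − (Σy)² = 62.58 − 46.24 = 16.34
r = 27.51 / √(1247.12 × 16.34) = 27.51 / 142.7513 ≈ 0.1927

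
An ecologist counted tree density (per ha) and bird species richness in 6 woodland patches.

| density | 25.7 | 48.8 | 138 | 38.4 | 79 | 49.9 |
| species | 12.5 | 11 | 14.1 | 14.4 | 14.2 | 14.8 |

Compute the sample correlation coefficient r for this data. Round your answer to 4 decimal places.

n = 6, Σx = 379.8, Σy = 81, Σx² = 32291.5, Σy² = 1104.1, Σxy = 5217.13
nΣxy − ΣxΣy = 31302.78 − 30763.8 = 538.98
nΣx² − (Σx)² = 193749 − 144248.04 = 49500.96; nΣy² − (Σy)² = 6624.6 − 6561 = 63.6
r = 538.98 / √(49500.96 × 63.6) = 538.98 / 1774.3340 ≈ 0.3038

0.3038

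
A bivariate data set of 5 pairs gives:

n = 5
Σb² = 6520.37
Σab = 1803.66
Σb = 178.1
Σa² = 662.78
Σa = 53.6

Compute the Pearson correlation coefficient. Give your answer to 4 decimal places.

r = (nΣab − ΣaΣb) / √[(nΣa² − (Σa)²)(nΣb² − (Σb)²)]
Numerator: 5×1803.66 − 53.6×178.1 = -527.86
Denominator: √[(3313.9 − 2872.96)(32601.85 − 31719.61)] = √[440.94 × 882.24] = 623.7106
r = -527.86 / 623.7106 ≈ -0.8463

-0.8463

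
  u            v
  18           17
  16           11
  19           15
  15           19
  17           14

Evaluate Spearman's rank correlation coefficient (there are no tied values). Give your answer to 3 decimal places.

-0.100

Rank u: 4, 2, 5, 1, 3
Rank v: 4, 1, 3, 5, 2
d = rank(u) − rank(v): 0, 1, 2, -4, 1; Σd² = 22
ρ = 1 − 6Σd² / [n(n²−1)] = 1 − 6×22 / (5×24) = 1 − 132/120 ≈ -0.100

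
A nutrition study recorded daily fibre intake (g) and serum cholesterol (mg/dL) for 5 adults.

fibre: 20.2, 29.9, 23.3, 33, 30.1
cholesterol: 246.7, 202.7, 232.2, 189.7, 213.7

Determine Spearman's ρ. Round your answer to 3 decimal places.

Rank fibre: 1, 3, 2, 5, 4
Rank cholesterol: 5, 2, 4, 1, 3
d = rank(fibre) − rank(cholesterol): -4, 1, -2, 4, 1; Σd² = 38
ρ = 1 − 6Σd² / [n(n²−1)] = 1 − 6×38 / (5×24) = 1 − 228/120 ≈ -0.900

-0.900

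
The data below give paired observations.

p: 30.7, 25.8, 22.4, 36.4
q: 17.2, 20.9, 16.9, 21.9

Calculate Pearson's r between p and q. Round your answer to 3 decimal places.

0.566

n = 4, Σp = 115.3, Σq = 76.9, Σp² = 3434.85, Σq² = 1497.87, Σpq = 2242.98
nΣpq − ΣpΣq = 8971.92 − 8866.57 = 105.35
nΣp² − (Σp)² = 13739.4 − 13294.09 = 445.31; nΣq² − (Σq)² = 5991.48 − 5913.61 = 77.87
r = 105.35 / √(445.31 × 77.87) = 105.35 / 186.2157 ≈ 0.566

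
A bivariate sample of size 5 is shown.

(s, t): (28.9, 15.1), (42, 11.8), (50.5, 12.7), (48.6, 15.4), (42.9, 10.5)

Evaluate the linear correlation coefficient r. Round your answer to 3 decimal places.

n = 5, Σs = 212.9, Σt = 65.5, Σs² = 9351.83, Σt² = 875.95, Σst = 2772.23
nΣst − ΣsΣt = 13861.15 − 13944.95 = -83.8
nΣs² − (Σs)² = 46759.15 − 45326.41 = 1432.74; nΣt² − (Σt)² = 4379.75 − 4290.25 = 89.5
r = -83.8 / √(1432.74 × 89.5) = -83.8 / 358.0925 ≈ -0.234

-0.234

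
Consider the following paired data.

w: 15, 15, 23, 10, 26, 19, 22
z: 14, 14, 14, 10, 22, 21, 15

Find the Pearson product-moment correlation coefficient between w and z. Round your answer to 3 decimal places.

0.702

n = 7, Σw = 130, Σz = 110, Σw² = 2600, Σz² = 1838, Σwz = 2143
nΣwz − ΣwΣz = 15001 − 14300 = 701
nΣw² − (Σw)² = 18200 − 16900 = 1300; nΣz² − (Σz)² = 12866 − 12100 = 766
r = 701 / √(1300 × 766) = 701 / 997.8978 ≈ 0.702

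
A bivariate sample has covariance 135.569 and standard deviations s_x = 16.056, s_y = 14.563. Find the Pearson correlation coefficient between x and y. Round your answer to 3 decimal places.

0.580

r = Cov(x,y) / (s_x · s_y) = 135.569 / (16.056 × 14.563)
  = 135.569 / 233.8235 ≈ 0.580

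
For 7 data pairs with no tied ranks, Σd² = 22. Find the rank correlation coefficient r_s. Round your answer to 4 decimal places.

0.6071

ρ = 1 − 6Σd² / [n(n²−1)] = 1 − 6×22 / (7×48)
  = 1 − 132/336 = 1 − 0.39286 ≈ 0.6071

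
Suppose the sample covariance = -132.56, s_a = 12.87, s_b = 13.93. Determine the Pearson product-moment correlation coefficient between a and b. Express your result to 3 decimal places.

r = Cov(a,b) / (s_a · s_b) = -132.56 / (12.87 × 13.93)
  = -132.56 / 179.2791 ≈ -0.739

-0.739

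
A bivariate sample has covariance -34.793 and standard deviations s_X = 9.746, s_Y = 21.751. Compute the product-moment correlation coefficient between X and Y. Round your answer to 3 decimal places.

r = Cov(X,Y) / (s_X · s_Y) = -34.793 / (9.746 × 21.751)
  = -34.793 / 211.9852 ≈ -0.164

-0.164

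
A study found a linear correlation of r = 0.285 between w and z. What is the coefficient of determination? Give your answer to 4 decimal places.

0.0812

r² = (0.285)² = 0.0812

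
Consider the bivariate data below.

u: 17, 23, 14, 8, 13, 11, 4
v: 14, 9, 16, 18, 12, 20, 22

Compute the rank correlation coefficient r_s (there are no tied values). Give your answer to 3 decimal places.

Rank u: 6, 7, 5, 2, 4, 3, 1
Rank v: 3, 1, 4, 5, 2, 6, 7
d = rank(u) − rank(v): 3, 6, 1, -3, 2, -3, -6; Σd² = 104
ρ = 1 − 6Σd² / [n(n²−1)] = 1 − 6×104 / (7×48) = 1 − 624/336 ≈ -0.857

-0.857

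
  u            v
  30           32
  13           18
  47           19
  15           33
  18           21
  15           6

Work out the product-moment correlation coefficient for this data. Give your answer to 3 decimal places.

0.125

n = 6, Σu = 138, Σv = 129, Σu² = 4052, Σv² = 3275, Σuv = 3050
nΣuv − ΣuΣv = 18300 − 17802 = 498
nΣu² − (Σu)² = 24312 − 19044 = 5268; nΣv² − (Σv)² = 19650 − 16641 = 3009
r = 498 / √(5268 × 3009) = 498 / 3981.3832 ≈ 0.125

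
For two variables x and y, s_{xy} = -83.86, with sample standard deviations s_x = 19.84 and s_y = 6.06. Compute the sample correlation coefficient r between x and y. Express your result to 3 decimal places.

r = Cov(x,y) / (s_x · s_y) = -83.86 / (19.84 × 6.06)
  = -83.86 / 120.2304 ≈ -0.697

-0.697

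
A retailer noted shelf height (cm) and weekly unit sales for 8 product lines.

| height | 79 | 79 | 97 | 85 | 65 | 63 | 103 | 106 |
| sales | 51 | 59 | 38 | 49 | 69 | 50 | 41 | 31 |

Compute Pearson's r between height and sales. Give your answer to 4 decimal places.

-0.8370

n = 8, Σx = 677, Σy = 388, Σx² = 59155, Σy² = 19830, Σxy = 31685
nΣxy − ΣxΣy = 253480 − 262676 = -9196
nΣx² − (Σx)² = 473240 − 458329 = 14911; nΣy² − (Σy)² = 158640 − 150544 = 8096
r = -9196 / √(14911 × 8096) = -9196 / 10987.2406 ≈ -0.8370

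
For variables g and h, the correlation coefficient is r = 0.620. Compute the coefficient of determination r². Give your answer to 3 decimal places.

0.384

r² = (0.620)² = 0.384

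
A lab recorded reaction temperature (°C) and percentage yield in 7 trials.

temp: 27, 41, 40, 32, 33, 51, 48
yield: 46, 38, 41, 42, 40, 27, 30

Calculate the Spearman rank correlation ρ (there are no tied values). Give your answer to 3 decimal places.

Rank temp: 1, 5, 4, 2, 3, 7, 6
Rank yield: 7, 3, 5, 6, 4, 1, 2
d = rank(temp) − rank(yield): -6, 2, -1, -4, -1, 6, 4; Σd² = 110
ρ = 1 − 6Σd² / [n(n²−1)] = 1 − 6×110 / (7×48) = 1 − 660/336 ≈ -0.964

-0.964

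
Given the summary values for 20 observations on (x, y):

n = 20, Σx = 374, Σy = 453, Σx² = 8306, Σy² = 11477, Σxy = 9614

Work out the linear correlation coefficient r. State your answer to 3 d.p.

r = (nΣxy − ΣxΣy) / √[(nΣx² − (Σx)²)(nΣy² − (Σy)²)]
Numerator: 20×9614 − 374×453 = 22858
Denominator: √[(166120 − 139876)(229540 − 205209)] = √[26244 × 24331] = 25269.4037
r = 22858 / 25269.4037 ≈ 0.905

0.905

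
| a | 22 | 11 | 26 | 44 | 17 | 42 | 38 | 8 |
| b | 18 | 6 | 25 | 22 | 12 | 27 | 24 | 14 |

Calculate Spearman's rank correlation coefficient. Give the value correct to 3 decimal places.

Rank a: 4, 2, 5, 8, 3, 7, 6, 1
Rank b: 4, 1, 7, 5, 2, 8, 6, 3
d = rank(a) − rank(b): 0, 1, -2, 3, 1, -1, 0, -2; Σd² = 20
ρ = 1 − 6Σd² / [n(n²−1)] = 1 − 6×20 / (8×63) = 1 − 120/504 ≈ 0.762

0.762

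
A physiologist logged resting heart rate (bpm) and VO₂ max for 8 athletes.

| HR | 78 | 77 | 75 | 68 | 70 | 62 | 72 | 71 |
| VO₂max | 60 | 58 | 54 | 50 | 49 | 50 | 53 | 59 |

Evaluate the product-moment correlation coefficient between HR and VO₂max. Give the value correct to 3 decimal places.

n = 8, Σx = 573, Σy = 433, Σx² = 41231, Σy² = 23571, Σxy = 31131
nΣxy − ΣxΣy = 249048 − 248109 = 939
nΣx² − (Σx)² = 329848 − 328329 = 1519; nΣy² − (Σy)² = 188568 − 187489 = 1079
r = 939 / √(1519 × 1079) = 939 / 1280.2347 ≈ 0.733

0.733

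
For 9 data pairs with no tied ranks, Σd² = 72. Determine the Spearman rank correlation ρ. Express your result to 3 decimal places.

ρ = 1 − 6Σd² / [n(n²−1)] = 1 − 6×72 / (9×80)
  = 1 − 432/720 = 1 − 0.6000 ≈ 0.400

0.400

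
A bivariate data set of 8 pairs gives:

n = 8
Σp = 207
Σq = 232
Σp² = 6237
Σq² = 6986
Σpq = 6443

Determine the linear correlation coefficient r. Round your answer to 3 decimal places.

r = (nΣpq − ΣpΣq) / √[(nΣp² − (Σp)²)(nΣq² − (Σq)²)]
Numerator: 8×6443 − 207×232 = 3520
Denominator: √[(49896 − 42849)(55888 − 53824)] = √[7047 × 2064] = 3813.7918
r = 3520 / 3813.7918 ≈ 0.923

0.923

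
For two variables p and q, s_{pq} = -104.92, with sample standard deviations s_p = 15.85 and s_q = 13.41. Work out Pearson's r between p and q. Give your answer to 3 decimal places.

r = Cov(p,q) / (s_p · s_q) = -104.92 / (15.85 × 13.41)
  = -104.92 / 212.5485 ≈ -0.494

-0.494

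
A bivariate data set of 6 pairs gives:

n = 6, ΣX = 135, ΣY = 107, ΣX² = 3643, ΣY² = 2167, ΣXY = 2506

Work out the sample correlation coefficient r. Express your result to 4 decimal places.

0.2488

r = (nΣXY − ΣXΣY) / √[(nΣX² − (ΣX)²)(nΣY² − (ΣY)²)]
Numerator: 6×2506 − 135×107 = 591
Denominator: √[(21858 − 18225)(13002 − 11449)] = √[3633 × 1553] = 2375.2998
r = 591 / 2375.2998 ≈ 0.2488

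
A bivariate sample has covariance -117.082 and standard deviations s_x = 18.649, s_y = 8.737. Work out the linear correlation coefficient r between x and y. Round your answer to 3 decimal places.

r = Cov(x,y) / (s_x · s_y) = -117.082 / (18.649 × 8.737)
  = -117.082 / 162.9363 ≈ -0.719

-0.719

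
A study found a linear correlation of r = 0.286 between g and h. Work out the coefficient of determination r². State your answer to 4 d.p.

r² = (0.286)² = 0.0818

0.0818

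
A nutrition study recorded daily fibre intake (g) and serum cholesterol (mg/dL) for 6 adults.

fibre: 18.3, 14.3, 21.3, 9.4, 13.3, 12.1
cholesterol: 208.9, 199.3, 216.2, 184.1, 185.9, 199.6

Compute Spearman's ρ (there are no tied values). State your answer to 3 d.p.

Rank fibre: 5, 4, 6, 1, 3, 2
Rank cholesterol: 5, 3, 6, 1, 2, 4
d = rank(fibre) − rank(cholesterol): 0, 1, 0, 0, 1, -2; Σd² = 6
ρ = 1 − 6Σd² / [n(n²−1)] = 1 − 6×6 / (6×35) = 1 − 36/210 ≈ 0.829

0.829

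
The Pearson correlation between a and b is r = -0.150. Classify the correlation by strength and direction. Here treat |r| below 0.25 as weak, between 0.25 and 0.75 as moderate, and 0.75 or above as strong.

weak negative

r = -0.150 < 0 so the relationship is negative.
|r| = 0.150, which falls in the weak range.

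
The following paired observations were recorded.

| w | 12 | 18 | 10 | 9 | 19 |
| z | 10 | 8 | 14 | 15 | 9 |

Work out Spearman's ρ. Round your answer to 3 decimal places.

-0.900

Rank w: 3, 4, 2, 1, 5
Rank z: 3, 1, 4, 5, 2
d = rank(w) − rank(z): 0, 3, -2, -4, 3; Σd² = 38
ρ = 1 − 6Σd² / [n(n²−1)] = 1 − 6×38 / (5×24) = 1 − 228/120 ≈ -0.900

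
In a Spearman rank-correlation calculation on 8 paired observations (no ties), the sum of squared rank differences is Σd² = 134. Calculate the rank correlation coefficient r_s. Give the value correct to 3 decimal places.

ρ = 1 − 6Σd² / [n(n²−1)] = 1 − 6×134 / (8×63)
  = 1 − 804/504 = 1 − 1.5952 ≈ -0.595

-0.595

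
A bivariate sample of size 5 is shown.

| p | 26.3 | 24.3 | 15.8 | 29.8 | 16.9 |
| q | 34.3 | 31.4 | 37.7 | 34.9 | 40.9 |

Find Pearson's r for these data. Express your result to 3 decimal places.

-0.703

n = 5, Σp = 113.1, Σq = 179.2, Σp² = 2705.47, Σq² = 6474.56, Σpq = 3992
nΣpq − ΣpΣq = 19960 − 20267.52 = -307.52
nΣp² − (Σp)² = 13527.35 − 12791.61 = 735.74; nΣq² − (Σq)² = 32372.8 − 32112.64 = 260.16
r = -307.52 / √(735.74 × 260.16) = -307.52 / 437.5044 ≈ -0.703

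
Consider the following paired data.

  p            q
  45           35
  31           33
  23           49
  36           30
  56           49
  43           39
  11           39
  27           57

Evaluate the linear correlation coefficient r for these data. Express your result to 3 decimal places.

n = 8, Σp = 272, Σq = 331, Σp² = 10646, Σq² = 14307, Σpq = 11194
nΣpq − ΣpΣq = 89552 − 90032 = -480
nΣp² − (Σp)² = 85168 − 73984 = 11184; nΣq² − (Σq)² = 114456 − 109561 = 4895
r = -480 / √(11184 × 4895) = -480 / 7399.0324 ≈ -0.065

-0.065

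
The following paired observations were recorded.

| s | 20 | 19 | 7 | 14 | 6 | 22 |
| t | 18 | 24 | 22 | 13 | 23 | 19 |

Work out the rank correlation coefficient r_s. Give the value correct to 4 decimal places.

Rank s: 5, 4, 2, 3, 1, 6
Rank t: 2, 6, 4, 1, 5, 3
d = rank(s) − rank(t): 3, -2, -2, 2, -4, 3; Σd² = 46
ρ = 1 − 6Σd² / [n(n²−1)] = 1 − 6×46 / (6×35) = 1 − 276/210 ≈ -0.3143

-0.3143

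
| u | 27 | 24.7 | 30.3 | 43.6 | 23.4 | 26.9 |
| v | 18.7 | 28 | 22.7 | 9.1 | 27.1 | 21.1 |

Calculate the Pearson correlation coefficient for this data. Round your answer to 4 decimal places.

n = 6, Σu = 175.9, Σv = 126.7, Σu² = 5429.31, Σv² = 2911.41, Σuv = 3482.8
nΣuv − ΣuΣv = 20896.8 − 22286.53 = -1389.73
nΣu² − (Σu)² = 32575.86 − 30940.81 = 1635.05; nΣv² − (Σv)² = 17468.46 − 16052.89 = 1415.57
r = -1389.73 / √(1635.05 × 1415.57) = -1389.73 / 1521.3572 ≈ -0.9135

-0.9135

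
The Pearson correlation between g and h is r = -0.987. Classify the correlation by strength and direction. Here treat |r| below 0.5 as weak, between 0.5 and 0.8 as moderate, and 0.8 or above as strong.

strong negative

r = -0.987 < 0 so the relationship is negative.
|r| = 0.987, which falls in the strong range.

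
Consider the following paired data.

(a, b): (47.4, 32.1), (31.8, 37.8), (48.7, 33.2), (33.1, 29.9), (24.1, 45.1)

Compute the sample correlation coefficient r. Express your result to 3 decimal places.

-0.686

n = 5, Σa = 185.1, Σb = 178.1, Σa² = 7306.11, Σb² = 6489.51, Σab = 6417.02
nΣab − ΣaΣb = 32085.1 − 32966.31 = -881.21
nΣa² − (Σa)² = 36530.55 − 34262.01 = 2268.54; nΣb² − (Σb)² = 32447.55 − 31719.61 = 727.94
r = -881.21 / √(2268.54 × 727.94) = -881.21 / 1285.0529 ≈ -0.686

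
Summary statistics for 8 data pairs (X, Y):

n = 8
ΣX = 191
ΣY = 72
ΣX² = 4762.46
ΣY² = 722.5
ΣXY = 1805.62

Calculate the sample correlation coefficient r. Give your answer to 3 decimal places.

0.706

r = (nΣXY − ΣXΣY) / √[(nΣX² − (ΣX)²)(nΣY² − (ΣY)²)]
Numerator: 8×1805.62 − 191×72 = 692.96
Denominator: √[(38099.68 − 36481)(5780 − 5184)] = √[1618.68 × 596] = 982.2084
r = 692.96 / 982.2084 ≈ 0.706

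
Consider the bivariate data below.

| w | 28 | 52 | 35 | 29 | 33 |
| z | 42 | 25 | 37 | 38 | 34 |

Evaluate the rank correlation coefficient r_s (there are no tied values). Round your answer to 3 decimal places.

-0.900

Rank w: 1, 5, 4, 2, 3
Rank z: 5, 1, 3, 4, 2
d = rank(w) − rank(z): -4, 4, 1, -2, 1; Σd² = 38
ρ = 1 − 6Σd² / [n(n²−1)] = 1 − 6×38 / (5×24) = 1 − 228/120 ≈ -0.900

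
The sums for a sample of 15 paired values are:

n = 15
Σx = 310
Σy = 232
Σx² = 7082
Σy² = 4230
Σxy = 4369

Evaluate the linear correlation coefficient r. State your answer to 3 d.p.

-0.647

r = (nΣxy − ΣxΣy) / √[(nΣx² − (Σx)²)(nΣy² − (Σy)²)]
Numerator: 15×4369 − 310×232 = -6385
Denominator: √[(106230 − 96100)(63450 − 53824)] = √[10130 × 9626] = 9874.7851
r = -6385 / 9874.7851 ≈ -0.647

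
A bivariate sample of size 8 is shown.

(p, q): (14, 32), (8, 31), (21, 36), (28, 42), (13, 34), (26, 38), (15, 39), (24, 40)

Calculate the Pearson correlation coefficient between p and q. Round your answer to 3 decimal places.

0.839

n = 8, Σp = 149, Σq = 292, Σp² = 3131, Σq² = 10766, Σpq = 5603
nΣpq − ΣpΣq = 44824 − 43508 = 1316
nΣp² − (Σp)² = 25048 − 22201 = 2847; nΣq² − (Σq)² = 86128 − 85264 = 864
r = 1316 / √(2847 × 864) = 1316 / 1568.3775 ≈ 0.839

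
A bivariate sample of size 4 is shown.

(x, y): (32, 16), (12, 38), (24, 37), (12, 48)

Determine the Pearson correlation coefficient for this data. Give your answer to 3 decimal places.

-0.880

n = 4, Σx = 80, Σy = 139, Σx² = 1888, Σy² = 5373, Σxy = 2432
nΣxy − ΣxΣy = 9728 − 11120 = -1392
nΣx² − (Σx)² = 7552 − 6400 = 1152; nΣy² − (Σy)² = 21492 − 19321 = 2171
r = -1392 / √(1152 × 2171) = -1392 / 1581.4525 ≈ -0.880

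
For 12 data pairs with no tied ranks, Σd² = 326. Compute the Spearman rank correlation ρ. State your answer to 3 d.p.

ρ = 1 − 6Σd² / [n(n²−1)] = 1 − 6×326 / (12×143)
  = 1 − 1956/1716 = 1 − 1.1399 ≈ -0.140

-0.140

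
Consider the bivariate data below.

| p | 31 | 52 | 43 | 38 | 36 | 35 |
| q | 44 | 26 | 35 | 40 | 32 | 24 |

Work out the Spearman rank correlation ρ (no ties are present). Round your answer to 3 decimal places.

Rank p: 1, 6, 5, 4, 3, 2
Rank q: 6, 2, 4, 5, 3, 1
d = rank(p) − rank(q): -5, 4, 1, -1, 0, 1; Σd² = 44
ρ = 1 − 6Σd² / [n(n²−1)] = 1 − 6×44 / (6×35) = 1 − 264/210 ≈ -0.257

-0.257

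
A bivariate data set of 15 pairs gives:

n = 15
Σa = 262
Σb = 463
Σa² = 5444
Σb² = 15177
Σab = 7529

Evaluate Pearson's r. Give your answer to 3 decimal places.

r = (nΣab − ΣaΣb) / √[(nΣa² − (Σa)²)(nΣb² − (Σb)²)]
Numerator: 15×7529 − 262×463 = -8371
Denominator: √[(81660 − 68644)(227655 − 214369)] = √[13016 × 13286] = 13150.3071
r = -8371 / 13150.3071 ≈ -0.637

-0.637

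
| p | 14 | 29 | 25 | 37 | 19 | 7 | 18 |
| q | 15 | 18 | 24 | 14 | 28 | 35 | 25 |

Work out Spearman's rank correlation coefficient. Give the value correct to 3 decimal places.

Rank p: 2, 6, 5, 7, 4, 1, 3
Rank q: 2, 3, 4, 1, 6, 7, 5
d = rank(p) − rank(q): 0, 3, 1, 6, -2, -6, -2; Σd² = 90
ρ = 1 − 6Σd² / [n(n²−1)] = 1 − 6×90 / (7×48) = 1 − 540/336 ≈ -0.607

-0.607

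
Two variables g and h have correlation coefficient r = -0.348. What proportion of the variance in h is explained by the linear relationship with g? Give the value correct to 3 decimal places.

0.121

r² = (-0.348)² = 0.121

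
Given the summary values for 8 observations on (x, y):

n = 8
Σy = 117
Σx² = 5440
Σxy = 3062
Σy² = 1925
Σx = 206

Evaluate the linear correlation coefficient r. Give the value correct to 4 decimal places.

0.2893

r = (nΣxy − ΣxΣy) / √[(nΣx² − (Σx)²)(nΣy² − (Σy)²)]
Numerator: 8×3062 − 206×117 = 394
Denominator: √[(43520 − 42436)(15400 − 13689)] = √[1084 × 1711] = 1361.8825
r = 394 / 1361.8825 ≈ 0.2893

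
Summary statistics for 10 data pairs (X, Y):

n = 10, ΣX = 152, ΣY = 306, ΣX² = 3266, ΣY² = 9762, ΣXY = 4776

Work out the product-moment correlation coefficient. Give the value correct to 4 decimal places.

r = (nΣXY − ΣXΣY) / √[(nΣX² − (ΣX)²)(nΣY² − (ΣY)²)]
Numerator: 10×4776 − 152×306 = 1248
Denominator: √[(32660 − 23104)(97620 − 93636)] = √[9556 × 3984] = 6170.1786
r = 1248 / 6170.1786 ≈ 0.2023

0.2023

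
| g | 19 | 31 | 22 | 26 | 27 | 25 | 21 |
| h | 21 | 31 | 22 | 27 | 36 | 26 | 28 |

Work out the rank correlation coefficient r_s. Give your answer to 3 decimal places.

0.750

Rank g: 1, 7, 3, 5, 6, 4, 2
Rank h: 1, 6, 2, 4, 7, 3, 5
d = rank(g) − rank(h): 0, 1, 1, 1, -1, 1, -3; Σd² = 14
ρ = 1 − 6Σd² / [n(n²−1)] = 1 − 6×14 / (7×48) = 1 − 84/336 ≈ 0.750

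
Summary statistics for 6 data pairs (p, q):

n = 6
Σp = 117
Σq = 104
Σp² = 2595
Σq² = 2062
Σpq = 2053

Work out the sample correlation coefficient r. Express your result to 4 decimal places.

0.0877

r = (nΣpq − ΣpΣq) / √[(nΣp² − (Σp)²)(nΣq² − (Σq)²)]
Numerator: 6×2053 − 117×104 = 150
Denominator: √[(15570 − 13689)(12372 − 10816)] = √[1881 × 1556] = 1710.7998
r = 150 / 1710.7998 ≈ 0.0877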